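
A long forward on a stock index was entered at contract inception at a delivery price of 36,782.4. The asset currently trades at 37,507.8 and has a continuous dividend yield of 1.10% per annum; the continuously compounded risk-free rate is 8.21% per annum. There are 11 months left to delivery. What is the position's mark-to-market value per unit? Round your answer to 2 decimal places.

Current fair forward for the remaining 11 months: F = S·e^((r − q)·T), (r − q) = 0.0821 − 0.0110 = 0.0711
F = 37507.8 · e^(0.0711 × 11/12) = 37507.8 × 1.06734579 = 40033.7924
Value of long forward = (F − K)·e^(−rT) = (40033.7924 − 36782.4) · e^(−0.0821·11/12)
= 3251.3924 × 0.92750385 = 3015.68

3015.68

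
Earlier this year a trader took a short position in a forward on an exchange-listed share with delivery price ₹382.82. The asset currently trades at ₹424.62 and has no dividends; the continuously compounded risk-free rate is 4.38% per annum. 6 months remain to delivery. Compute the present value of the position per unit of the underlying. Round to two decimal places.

Current fair forward for the remaining 6 months: F = S·e^(r·T), r = 0.0438
F = 424.62 · e^(0.0438 × 6/12) = 424.62 × 1.022142 = 434.0219
Value of long forward = (F − K)·e^(−rT) = (434.0219 − 382.82) · e^(−0.0438·6/12)
= 51.2019 × 0.978338 = 50.09
Short position value = −(long value) = -₹50.09

-₹50.09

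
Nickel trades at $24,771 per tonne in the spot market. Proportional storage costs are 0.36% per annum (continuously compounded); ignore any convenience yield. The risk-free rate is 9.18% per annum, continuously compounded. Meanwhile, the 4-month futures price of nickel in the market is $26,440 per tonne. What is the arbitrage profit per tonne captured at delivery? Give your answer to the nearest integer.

Fair futures: F* = S·e^(carry·T), with carry = (r + u) = 0.0918 + 0.0036 = 0.0954
F* = 24771 · e^(0.0954 × 4/12) = 24771 · e^0.031800 = 24771 × 1.032311 = $25571.3758
Market $26440 > fair $25571.3758: forward overpriced → cash-and-carry (buy spot, short the forward).
At maturity, profit = |F_mkt − F*| = |26440 − 25571.3758| = $869 per tonne

$869 per tonne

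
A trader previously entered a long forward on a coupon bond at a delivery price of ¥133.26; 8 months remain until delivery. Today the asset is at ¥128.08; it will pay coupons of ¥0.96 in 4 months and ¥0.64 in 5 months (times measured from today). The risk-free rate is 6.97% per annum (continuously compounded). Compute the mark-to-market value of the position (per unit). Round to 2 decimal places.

-¥0.69

PV(remaining coupons) I = 0.96·e^(−0.0697·4/12) + 0.64·e^(−0.0697·5/12) = 1.5596
Current forward F = (S − I)·e^(rT) = (128.08 − 1.5596)·e^(0.0697·8/12) = 126.5204 × 1.047563 = 132.5381
Value (long) = (F − K)·e^(−rT) = (132.5381 − 133.26) × 0.954596 = -0.6891
Value = -¥0.69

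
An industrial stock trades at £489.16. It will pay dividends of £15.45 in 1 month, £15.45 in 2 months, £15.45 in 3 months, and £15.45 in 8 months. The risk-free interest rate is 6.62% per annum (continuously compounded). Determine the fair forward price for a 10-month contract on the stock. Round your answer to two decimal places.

PV(dividends) I = 15.45·e^(−0.0662·1/12) + 15.45·e^(−0.0662·2/12) + 15.45·e^(−0.0662·3/12) + 15.45·e^(−0.0662·8/12)
I = 15.3650 + 15.2805 + 15.1964 + 14.7830 = 60.6249
F = (S − I)·e^(rT) = (489.16 − 60.6249) · e^(0.0662·10/12)
= 428.5351 · e^0.055167 = 428.5351 × 1.056717 = £452.84

£452.84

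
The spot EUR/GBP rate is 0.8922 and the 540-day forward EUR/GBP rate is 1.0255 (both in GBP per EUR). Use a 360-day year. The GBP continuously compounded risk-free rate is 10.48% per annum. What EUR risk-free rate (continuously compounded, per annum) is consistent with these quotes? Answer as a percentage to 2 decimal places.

1.20%

F = S·e^((r_GBP − r_EUR)T) ⇒ r_EUR = r_GBP − ln(F/S)/T
ln(1.0255/0.8922) = 0.139245; /(540/360) = 0.092830
r_EUR = 0.1048 − 0.092830 = 0.011970
r_EUR = 1.20%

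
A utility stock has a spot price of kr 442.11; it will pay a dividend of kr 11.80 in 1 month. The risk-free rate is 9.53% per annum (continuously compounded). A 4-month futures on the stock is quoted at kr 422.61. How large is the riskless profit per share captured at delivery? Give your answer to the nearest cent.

PV(dividends) I = 11.80·e^(−0.0953·1/12) = 11.7067
Fair futures F* = (S − I)·e^(rT) = (442.11 − 11.7067)·e^0.031767 = 430.4033 × 1.032277 = 444.2954
Market kr 422.61 < fair 444.2954: forward underpriced → reverse cash-and-carry (short the stock, invest proceeds at r, pay the dividends, go long the forward).
Profit at T = |F_mkt − F*| = |422.61 − 444.2954| = kr 21.69 per share

kr 21.69 per share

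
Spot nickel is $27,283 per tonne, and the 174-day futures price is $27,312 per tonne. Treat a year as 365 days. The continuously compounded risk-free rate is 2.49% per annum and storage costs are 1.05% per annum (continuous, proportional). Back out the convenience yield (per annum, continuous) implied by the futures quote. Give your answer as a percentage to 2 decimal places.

3.32%

F = S·e^((r+u−y)T) ⇒ (r+u−y) = ln(F/S)/T
ln(27312/27283) = 0.001062; /T ⇒ 0.002228
y = r + u − ln(F/S)/T = 0.0249 + 0.0105 − 0.002228 = 0.033172
y = 3.32%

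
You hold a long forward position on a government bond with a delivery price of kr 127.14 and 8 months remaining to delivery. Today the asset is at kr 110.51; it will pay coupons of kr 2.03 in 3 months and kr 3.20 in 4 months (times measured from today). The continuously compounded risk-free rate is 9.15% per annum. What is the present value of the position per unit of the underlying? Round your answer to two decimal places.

-kr 14.19

PV(remaining coupons) I = 2.03·e^(−0.0915·3/12) + 3.20·e^(−0.0915·4/12) = 5.0880
Current forward F = (S − I)·e^(rT) = (110.51 − 5.0880)·e^(0.0915·8/12) = 105.4220 × 1.062899 = 112.0529
Value (long) = (F − K)·e^(−rT) = (112.0529 − 127.14) × 0.940823 = -14.1943
Value = -kr 14.19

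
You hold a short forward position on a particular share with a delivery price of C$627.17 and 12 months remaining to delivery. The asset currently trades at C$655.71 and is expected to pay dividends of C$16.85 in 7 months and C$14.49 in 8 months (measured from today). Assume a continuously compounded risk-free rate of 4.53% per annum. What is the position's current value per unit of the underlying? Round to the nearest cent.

-C$25.85

PV(remaining dividends) I = 16.85·e^(−0.0453·7/12) + 14.49·e^(−0.0453·8/12) = 30.4695
Current forward F = (S − I)·e^(rT) = (655.71 − 30.4695)·e^(0.0453·12/12) = 625.2405 × 1.046342 = 654.2154
Value (long) = (F − K)·e^(−rT) = (654.2154 − 627.17) × 0.955711 = 25.8476
Short position value = −(long value) = -C$25.85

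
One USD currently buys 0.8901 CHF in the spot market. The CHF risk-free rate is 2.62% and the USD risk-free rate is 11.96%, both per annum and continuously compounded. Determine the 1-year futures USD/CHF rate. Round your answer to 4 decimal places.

0.8107

F = S·e^((r_CHF − r_USD)T) = 0.8901 · e^((0.0262 − 0.1196) × 1)
= 0.8901 · e^-0.093400 = 0.8901 × 0.910829
F = 0.8107 CHF per USD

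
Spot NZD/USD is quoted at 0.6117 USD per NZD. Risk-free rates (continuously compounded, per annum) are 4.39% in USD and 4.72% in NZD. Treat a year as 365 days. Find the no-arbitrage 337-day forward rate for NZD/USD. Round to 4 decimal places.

F = S·e^((r_USD − r_NZD)T) = 0.6117 · e^((0.0439 − 0.0472) × 337/365)
= 0.6117 · e^-0.003047 = 0.6117 × 0.996958
F = 0.6098 USD per NZD

0.6098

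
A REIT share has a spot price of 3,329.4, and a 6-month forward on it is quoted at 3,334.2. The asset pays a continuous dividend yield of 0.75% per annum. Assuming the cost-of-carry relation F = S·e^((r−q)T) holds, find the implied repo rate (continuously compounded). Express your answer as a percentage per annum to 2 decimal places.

1.04%

From F = S·e^((r−q)T): (r − q) = ln(F/S)/T
ln(3334.2/3329.4) = ln(1.001442) = 0.001441
(r − q) = 0.001441 / (6/12) = 0.002882
r = ln(F/S)/T + q = 0.002882 + 0.0075 = 0.010382
r = 1.04%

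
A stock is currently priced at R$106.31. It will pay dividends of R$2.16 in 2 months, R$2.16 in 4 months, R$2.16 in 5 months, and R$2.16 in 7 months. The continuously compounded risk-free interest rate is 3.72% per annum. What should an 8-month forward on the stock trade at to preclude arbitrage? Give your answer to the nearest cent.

R$100.25

PV(dividends) I = 2.16·e^(−0.0372·2/12) + 2.16·e^(−0.0372·4/12) + 2.16·e^(−0.0372·5/12) + 2.16·e^(−0.0372·7/12)
I = 2.1466 + 2.1334 + 2.1268 + 2.1136 = 8.5204
F = (S − I)·e^(rT) = (106.31 − 8.5204) · e^(0.0372·8/12)
= 97.7896 · e^0.024800 = 97.7896 × 1.025110 = R$100.25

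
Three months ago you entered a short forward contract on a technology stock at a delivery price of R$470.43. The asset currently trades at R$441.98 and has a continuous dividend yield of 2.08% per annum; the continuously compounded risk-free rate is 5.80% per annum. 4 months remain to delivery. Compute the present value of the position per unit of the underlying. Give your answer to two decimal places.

R$22.50

Current fair forward for the remaining 4 months: F = S·e^((r − q)·T), (r − q) = 0.0580 − 0.0208 = 0.0372
F = 441.98 · e^(0.0372 × 4/12) = 441.98 × 1.012477 = 447.4946
Value of long forward = (F − K)·e^(−rT) = (447.4946 − 470.43) · e^(−0.0580·4/12)
= -22.9354 × 0.980852 = -22.50
Short position value = −(long value) = R$22.50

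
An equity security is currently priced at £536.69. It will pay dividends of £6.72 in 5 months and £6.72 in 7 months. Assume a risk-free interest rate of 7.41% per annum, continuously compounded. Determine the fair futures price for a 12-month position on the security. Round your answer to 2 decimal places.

£564.02

PV(dividends) I = 6.72·e^(−0.0741·5/12) + 6.72·e^(−0.0741·7/12)
I = 6.5157 + 6.4357 = 12.9514
F = (S − I)·e^(rT) = (536.69 − 12.9514) · e^(0.0741·12/12)
= 523.7386 · e^0.074100 = 523.7386 × 1.076914 = £564.02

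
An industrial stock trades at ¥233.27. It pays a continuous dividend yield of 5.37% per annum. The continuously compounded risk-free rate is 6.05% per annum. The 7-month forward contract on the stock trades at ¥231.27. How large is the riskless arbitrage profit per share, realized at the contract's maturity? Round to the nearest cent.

¥2.93 per share

Fair forward: F* = S·e^(carry·T), with carry = (r − q) = 0.0605 − 0.0537 = 0.0068
F* = 233.27 · e^(0.0068 × 7/12) = 233.27 · e^0.003967 = 233.27 × 1.003975 = ¥234.1972
Market ¥231.27 < fair ¥234.1972: forward underpriced → reverse cash-and-carry (short spot, go long the forward).
At maturity, profit = |F_mkt − F*| = |231.27 − 234.1972| = ¥2.93 per share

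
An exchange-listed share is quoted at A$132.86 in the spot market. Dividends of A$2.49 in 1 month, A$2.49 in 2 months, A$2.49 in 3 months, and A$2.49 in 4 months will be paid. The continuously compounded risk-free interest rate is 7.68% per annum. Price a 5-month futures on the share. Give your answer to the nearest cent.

PV(dividends) I = 2.49·e^(−0.0768·1/12) + 2.49·e^(−0.0768·2/12) + 2.49·e^(−0.0768·3/12) + 2.49·e^(−0.0768·4/12)
I = 2.4741 + 2.4583 + 2.4426 + 2.4271 = 9.8021
F = (S − I)·e^(rT) = (132.86 − 9.8021) · e^(0.0768·5/12)
= 123.0579 · e^0.032000 = 123.0579 × 1.032518 = A$127.06

A$127.06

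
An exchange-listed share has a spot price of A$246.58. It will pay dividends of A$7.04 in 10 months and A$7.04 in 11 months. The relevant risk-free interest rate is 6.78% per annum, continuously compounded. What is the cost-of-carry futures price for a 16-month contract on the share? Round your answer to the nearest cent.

PV(dividends) I = 7.04·e^(−0.0678·10/12) + 7.04·e^(−0.0678·11/12)
I = 6.6533 + 6.6158 = 13.2691
F = (S − I)·e^(rT) = (246.58 − 13.2691) · e^(0.0678·16/12)
= 233.3109 · e^0.090400 = 233.3109 × 1.094612 = A$255.38

A$255.38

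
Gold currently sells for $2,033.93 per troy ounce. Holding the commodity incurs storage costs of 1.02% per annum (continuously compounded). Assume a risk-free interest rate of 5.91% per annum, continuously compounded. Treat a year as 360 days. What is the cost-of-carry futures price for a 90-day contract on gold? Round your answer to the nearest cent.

$2,069.47 per troy ounce

Net carry = r + u − y = 0.0591 + 0.0102 − 0.0000 = 0.0693
F = S·e^((r+u−y)T) = 2033.93 · e^(0.0693 × 90/360) = 2033.93 · e^0.01732500
= 2033.93 × 1.01747595 = $2,069.47 per troy ounce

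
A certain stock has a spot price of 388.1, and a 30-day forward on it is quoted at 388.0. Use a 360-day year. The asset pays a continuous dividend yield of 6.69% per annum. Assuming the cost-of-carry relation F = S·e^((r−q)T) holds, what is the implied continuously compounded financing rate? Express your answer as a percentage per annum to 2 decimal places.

6.38%

From F = S·e^((r−q)T): (r − q) = ln(F/S)/T
ln(388.0/388.1) = ln(0.999742) = -0.000258
(r − q) = -0.000258 / (30/360) = -0.003096
r = ln(F/S)/T + q = -0.003096 + 0.0669 = 0.063804
r = 6.38%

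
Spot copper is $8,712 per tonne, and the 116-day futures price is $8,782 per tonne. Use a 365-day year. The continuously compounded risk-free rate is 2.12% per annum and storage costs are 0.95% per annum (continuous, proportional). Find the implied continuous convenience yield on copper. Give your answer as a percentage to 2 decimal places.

0.55%

F = S·e^((r+u−y)T) ⇒ (r+u−y) = ln(F/S)/T
ln(8782/8712) = 0.008003; /T ⇒ 0.025182
y = r + u − ln(F/S)/T = 0.0212 + 0.0095 − 0.025182 = 0.005518
y = 0.55%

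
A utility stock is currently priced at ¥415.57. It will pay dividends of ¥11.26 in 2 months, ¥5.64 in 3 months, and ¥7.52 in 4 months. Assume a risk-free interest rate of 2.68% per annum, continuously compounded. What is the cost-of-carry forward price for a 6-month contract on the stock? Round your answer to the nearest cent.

¥396.58

PV(dividends) I = 11.26·e^(−0.0268·2/12) + 5.64·e^(−0.0268·3/12) + 7.52·e^(−0.0268·4/12)
I = 11.2098 + 5.6023 + 7.4531 = 24.2652
F = (S − I)·e^(rT) = (415.57 − 24.2652) · e^(0.0268·6/12)
= 391.3048 · e^0.013400 = 391.3048 × 1.013490 = ¥396.58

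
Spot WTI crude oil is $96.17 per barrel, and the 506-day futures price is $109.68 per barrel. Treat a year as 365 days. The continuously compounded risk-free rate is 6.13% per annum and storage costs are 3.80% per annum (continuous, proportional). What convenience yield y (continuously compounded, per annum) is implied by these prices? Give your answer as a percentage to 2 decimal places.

0.45%

F = S·e^((r+u−y)T) ⇒ (r+u−y) = ln(F/S)/T
ln(109.68/96.17) = 0.131450; /T ⇒ 0.094821
y = r + u − ln(F/S)/T = 0.0613 + 0.0380 − 0.094821 = 0.004479
y = 0.45%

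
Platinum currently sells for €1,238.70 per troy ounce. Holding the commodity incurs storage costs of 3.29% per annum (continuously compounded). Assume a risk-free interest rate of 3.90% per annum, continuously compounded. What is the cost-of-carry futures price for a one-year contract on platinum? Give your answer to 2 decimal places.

Net carry = r + u − y = 0.0390 + 0.0329 − 0.0000 = 0.0719
F = S·e^((r+u−y)T) = 1238.70 · e^(0.0719 × 12/12) = 1238.70 · e^0.07190000
= 1238.70 × 1.07454788 = €1,331.04 per troy ounce

€1,331.04 per troy ounce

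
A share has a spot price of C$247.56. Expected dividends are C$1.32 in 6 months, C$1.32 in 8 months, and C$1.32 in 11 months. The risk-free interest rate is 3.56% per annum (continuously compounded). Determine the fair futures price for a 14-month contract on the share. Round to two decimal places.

C$254.03

PV(dividends) I = 1.32·e^(−0.0356·6/12) + 1.32·e^(−0.0356·8/12) + 1.32·e^(−0.0356·11/12)
I = 1.2967 + 1.2890 + 1.2776 = 3.8633
F = (S − I)·e^(rT) = (247.56 − 3.8633) · e^(0.0356·14/12)
= 243.6967 · e^0.041533 = 243.6967 × 1.042408 = C$254.03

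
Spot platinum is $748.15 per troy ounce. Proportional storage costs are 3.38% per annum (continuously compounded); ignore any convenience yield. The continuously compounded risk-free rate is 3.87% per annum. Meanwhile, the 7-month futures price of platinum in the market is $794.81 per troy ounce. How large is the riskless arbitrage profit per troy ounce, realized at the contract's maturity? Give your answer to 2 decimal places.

$14.34 per troy ounce

Fair futures: F* = S·e^(carry·T), with carry = (r + u) = 0.0387 + 0.0338 = 0.0725
F* = 748.15 · e^(0.0725 × 7/12) = 748.15 · e^0.042292 = 748.15 × 1.043199 = $780.4693
Market $794.81 > fair $780.4693: forward overpriced → cash-and-carry (buy spot, short the forward).
At maturity, profit = |F_mkt − F*| = |794.81 − 780.4693| = $14.34 per troy ounce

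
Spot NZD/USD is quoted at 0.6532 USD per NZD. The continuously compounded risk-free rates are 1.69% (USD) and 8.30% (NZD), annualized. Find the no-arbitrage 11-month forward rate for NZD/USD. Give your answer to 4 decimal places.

F = S·e^((r_USD − r_NZD)T) = 0.6532 · e^((0.0169 − 0.0830) × 11/12)
= 0.6532 · e^-0.060592 = 0.6532 × 0.941207
F = 0.6148 USD per NZD

0.6148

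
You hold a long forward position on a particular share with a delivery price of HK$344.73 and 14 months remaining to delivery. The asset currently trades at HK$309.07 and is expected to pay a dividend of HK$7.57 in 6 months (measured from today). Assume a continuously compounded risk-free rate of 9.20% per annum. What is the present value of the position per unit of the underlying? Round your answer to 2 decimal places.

-HK$7.81

PV(remaining dividends) I = 7.57·e^(−0.0920·6/12) = 7.2297
Current forward F = (S − I)·e^(rT) = (309.07 − 7.2297)·e^(0.0920·14/12) = 301.8403 × 1.113305 = 336.0403
Value (long) = (F − K)·e^(−rT) = (336.0403 − 344.73) × 0.898226 = -7.8053
Value = -HK$7.81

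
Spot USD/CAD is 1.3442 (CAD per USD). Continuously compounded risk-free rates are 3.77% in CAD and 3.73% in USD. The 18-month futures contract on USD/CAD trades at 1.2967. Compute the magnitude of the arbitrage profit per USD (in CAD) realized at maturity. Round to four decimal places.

Fair futures: F* = S·e^(carry·T), with carry = (r_CAD − r_USD) = 0.0377 − 0.0373 = 0.0004
F* = 1.3442 · e^(0.0004 × 18/12) = 1.3442 · e^0.000600 = 1.3442 × 1.000600 = 1.3450
Market 1.2967 < fair 1.3450: forward underpriced → reverse cash-and-carry (short spot, go long the forward).
At maturity, profit = |F_mkt − F*| = |1.2967 − 1.3450| = 0.0483 per USD (in CAD)

0.0483 per USD (in CAD)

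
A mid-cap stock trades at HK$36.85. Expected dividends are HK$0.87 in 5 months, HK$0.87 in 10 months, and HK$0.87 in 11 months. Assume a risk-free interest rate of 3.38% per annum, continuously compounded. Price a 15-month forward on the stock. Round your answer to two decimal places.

HK$35.78

PV(dividends) I = 0.87·e^(−0.0338·5/12) + 0.87·e^(−0.0338·10/12) + 0.87·e^(−0.0338·11/12)
I = 0.8578 + 0.8458 + 0.8435 = 2.5471
F = (S − I)·e^(rT) = (36.85 − 2.5471) · e^(0.0338·15/12)
= 34.3029 · e^0.042250 = 34.3029 × 1.043155 = HK$35.78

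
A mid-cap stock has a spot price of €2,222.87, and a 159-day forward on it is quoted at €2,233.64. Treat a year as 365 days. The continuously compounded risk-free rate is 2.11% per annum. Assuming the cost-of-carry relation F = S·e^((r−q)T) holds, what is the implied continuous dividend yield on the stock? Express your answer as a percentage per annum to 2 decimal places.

From F = S·e^((r−q)T): (r − q) = ln(F/S)/T
ln(2233.64/2222.87) = ln(1.004845) = 0.004833
(r − q) = 0.004833 / (159/365) = 0.011095
q = r − ln(F/S)/T = 0.0211 − 0.011095 = 0.010005
q = 1.00%

1.00%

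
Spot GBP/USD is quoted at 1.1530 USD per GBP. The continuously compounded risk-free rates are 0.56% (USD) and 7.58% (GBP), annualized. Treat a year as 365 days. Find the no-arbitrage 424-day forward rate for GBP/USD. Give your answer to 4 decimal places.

F = S·e^((r_USD − r_GBP)T) = 1.1530 · e^((0.0056 − 0.0758) × 424/365)
= 1.1530 · e^-0.081547 = 1.1530 × 0.921689
F = 1.0627 USD per GBP

1.0627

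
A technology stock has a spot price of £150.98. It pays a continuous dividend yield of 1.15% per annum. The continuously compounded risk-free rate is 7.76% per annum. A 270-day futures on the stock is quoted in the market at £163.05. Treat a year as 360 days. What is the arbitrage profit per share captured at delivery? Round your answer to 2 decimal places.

Fair futures: F* = S·e^(carry·T), with carry = (r − q) = 0.0776 − 0.0115 = 0.0661
F* = 150.98 · e^(0.0661 × 270/360) = 150.98 · e^0.049575 = 150.98 × 1.050824 = £158.6534
Market £163.05 > fair £158.6534: forward overpriced → cash-and-carry (buy spot, short the forward).
At maturity, profit = |F_mkt − F*| = |163.05 − 158.6534| = £4.40 per share

£4.40 per share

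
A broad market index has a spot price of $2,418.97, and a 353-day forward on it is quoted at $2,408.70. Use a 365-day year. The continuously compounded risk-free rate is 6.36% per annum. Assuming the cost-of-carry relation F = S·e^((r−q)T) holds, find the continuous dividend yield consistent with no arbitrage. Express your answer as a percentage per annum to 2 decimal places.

From F = S·e^((r−q)T): (r − q) = ln(F/S)/T
ln(2408.70/2418.97) = ln(0.995754) = -0.004255
(r − q) = -0.004255 / (353/365) = -0.004400
q = r − ln(F/S)/T = 0.0636 + 0.004400 = 0.068000
q = 6.80%

6.80%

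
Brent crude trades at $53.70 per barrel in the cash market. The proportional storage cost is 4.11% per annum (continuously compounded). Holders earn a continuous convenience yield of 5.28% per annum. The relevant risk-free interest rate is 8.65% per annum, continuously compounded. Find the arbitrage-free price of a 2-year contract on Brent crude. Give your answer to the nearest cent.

$62.37 per barrel

Net carry = r + u − y = 0.0865 + 0.0411 − 0.0528 = 0.0748
F = S·e^((r+u−y)T) = 53.70 · e^(0.0748 × 2) = 53.70 · e^0.149600
= 53.70 × 1.161370 = $62.37 per barrel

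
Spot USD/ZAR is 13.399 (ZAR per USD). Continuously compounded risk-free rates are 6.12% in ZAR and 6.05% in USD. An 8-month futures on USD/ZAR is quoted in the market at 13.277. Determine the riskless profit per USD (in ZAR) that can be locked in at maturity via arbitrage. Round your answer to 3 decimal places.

Fair futures: F* = S·e^(carry·T), with carry = (r_ZAR − r_USD) = 0.0612 − 0.0605 = 0.0007
F* = 13.399 · e^(0.0007 × 8/12) = 13.399 · e^0.000467 = 13.399 × 1.000467 = 13.4053
Market 13.277 < fair 13.4053: forward underpriced → reverse cash-and-carry (short spot, go long the forward).
At maturity, profit = |F_mkt − F*| = |13.277 − 13.4053| = 0.128 per USD (in ZAR)

0.128 per USD (in ZAR)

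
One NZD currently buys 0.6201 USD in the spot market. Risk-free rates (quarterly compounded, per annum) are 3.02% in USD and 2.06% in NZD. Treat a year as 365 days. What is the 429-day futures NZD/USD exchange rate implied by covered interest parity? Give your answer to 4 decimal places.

0.6271

By covered interest parity, F = S · (1+r_USD/4)^(4T) / (1+r_NZD/4)^(4T)
= 0.6201 × 1.035995 / 1.024444 = 0.6201 × 1.011275
F = 0.6271 USD per NZD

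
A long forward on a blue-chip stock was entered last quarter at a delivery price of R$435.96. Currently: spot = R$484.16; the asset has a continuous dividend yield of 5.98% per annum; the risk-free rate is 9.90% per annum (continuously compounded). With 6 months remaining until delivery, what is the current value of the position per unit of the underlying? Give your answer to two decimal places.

R$54.99

Current fair forward for the remaining 6 months: F = S·e^((r − q)·T), (r − q) = 0.0990 − 0.0598 = 0.0392
F = 484.16 · e^(0.0392 × 6/12) = 484.16 × 1.019793 = 493.7430
Value of long forward = (F − K)·e^(−rT) = (493.7430 − 435.96) · e^(−0.0990·6/12)
= 57.7830 × 0.951705 = 54.99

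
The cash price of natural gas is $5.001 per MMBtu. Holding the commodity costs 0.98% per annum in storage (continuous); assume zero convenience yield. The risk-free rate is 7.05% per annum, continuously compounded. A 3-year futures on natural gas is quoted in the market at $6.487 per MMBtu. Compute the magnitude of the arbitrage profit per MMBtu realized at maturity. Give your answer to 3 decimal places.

Fair futures: F* = S·e^(carry·T), with carry = (r + u) = 0.0705 + 0.0098 = 0.0803
F* = 5.001 · e^(0.0803 × 3) = 5.001 · e^0.240900 = 5.001 × 1.272394 = $6.3632
Market $6.487 > fair $6.3632: forward overpriced → cash-and-carry (buy spot, short the forward).
At maturity, profit = |F_mkt − F*| = |6.487 − 6.3632| = $0.124 per MMBtu

$0.124 per MMBtu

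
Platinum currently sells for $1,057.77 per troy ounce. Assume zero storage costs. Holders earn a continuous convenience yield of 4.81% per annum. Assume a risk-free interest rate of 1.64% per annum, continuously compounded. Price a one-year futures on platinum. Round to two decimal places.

Net carry = r + u − y = 0.0164 + 0.0000 − 0.0481 = -0.0317
F = S·e^((r+u−y)T) = 1057.77 · e^(-0.0317 × 12/12) = 1057.77 · e^-0.03170000
= 1057.77 × 0.96879718 = $1,024.76 per troy ounce

$1,024.76 per troy ounce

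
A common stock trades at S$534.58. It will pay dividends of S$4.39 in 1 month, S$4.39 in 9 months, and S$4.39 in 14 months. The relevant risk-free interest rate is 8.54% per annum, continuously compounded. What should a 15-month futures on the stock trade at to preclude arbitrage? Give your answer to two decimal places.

PV(dividends) I = 4.39·e^(−0.0854·1/12) + 4.39·e^(−0.0854·9/12) + 4.39·e^(−0.0854·14/12)
I = 4.3589 + 4.1176 + 3.9737 = 12.4502
F = (S − I)·e^(rT) = (534.58 − 12.4502) · e^(0.0854·15/12)
= 522.1298 · e^0.106750 = 522.1298 × 1.112656 = S$580.95

S$580.95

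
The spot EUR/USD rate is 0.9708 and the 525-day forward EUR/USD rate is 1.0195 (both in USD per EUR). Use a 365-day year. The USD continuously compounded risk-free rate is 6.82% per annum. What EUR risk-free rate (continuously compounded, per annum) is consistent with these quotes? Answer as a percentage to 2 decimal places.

3.42%

F = S·e^((r_USD − r_EUR)T) ⇒ r_EUR = r_USD − ln(F/S)/T
ln(1.0195/0.9708) = 0.048947; /(525/365) = 0.034030
r_EUR = 0.0682 − 0.034030 = 0.034170
r_EUR = 3.42%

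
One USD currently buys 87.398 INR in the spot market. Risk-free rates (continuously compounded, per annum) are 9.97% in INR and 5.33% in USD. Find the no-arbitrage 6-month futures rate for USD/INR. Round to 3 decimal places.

89.449

F = S·e^((r_INR − r_USD)T) = 87.398 · e^((0.0997 − 0.0533) × 6/12)
= 87.398 · e^0.023200 = 87.398 × 1.023471
F = 89.449 INR per USD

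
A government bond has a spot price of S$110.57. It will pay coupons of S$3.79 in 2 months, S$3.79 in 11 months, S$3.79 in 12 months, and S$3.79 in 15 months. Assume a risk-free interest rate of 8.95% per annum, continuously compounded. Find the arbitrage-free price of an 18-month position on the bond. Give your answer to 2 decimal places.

PV(coupons) I = 3.79·e^(−0.0895·2/12) + 3.79·e^(−0.0895·11/12) + 3.79·e^(−0.0895·12/12) + 3.79·e^(−0.0895·15/12)
I = 3.7339 + 3.4915 + 3.4655 + 3.3889 = 14.0798
F = (S − I)·e^(rT) = (110.57 − 14.0798) · e^(0.0895·18/12)
= 96.4902 · e^0.134250 = 96.4902 × 1.143679 = S$110.35

S$110.35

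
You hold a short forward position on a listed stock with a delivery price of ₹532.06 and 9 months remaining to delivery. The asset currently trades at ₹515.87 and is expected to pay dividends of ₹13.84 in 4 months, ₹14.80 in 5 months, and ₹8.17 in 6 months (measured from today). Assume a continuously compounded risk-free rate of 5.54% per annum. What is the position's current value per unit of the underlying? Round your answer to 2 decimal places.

PV(remaining dividends) I = 13.84·e^(−0.0554·4/12) + 14.80·e^(−0.0554·5/12) + 8.17·e^(−0.0554·6/12) = 35.9958
Current forward F = (S − I)·e^(rT) = (515.87 − 35.9958)·e^(0.0554·9/12) = 479.8742 × 1.042425 = 500.2329
Value (long) = (F − K)·e^(−rT) = (500.2329 − 532.06) × 0.959301 = -30.5318
Short position value = −(long value) = ₹30.53

₹30.53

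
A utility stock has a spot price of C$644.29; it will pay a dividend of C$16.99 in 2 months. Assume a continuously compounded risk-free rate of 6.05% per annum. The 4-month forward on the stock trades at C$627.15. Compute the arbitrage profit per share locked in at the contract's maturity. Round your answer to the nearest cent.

C$13.10 per share

PV(dividends) I = 16.99·e^(−0.0605·2/12) = 16.8195
Fair forward F* = (S − I)·e^(rT) = (644.29 − 16.8195)·e^0.020167 = 627.4705 × 1.020372 = 640.2533
Market C$627.15 < fair 640.2533: forward underpriced → reverse cash-and-carry (short the stock, invest proceeds at r, pay the dividends, go long the forward).
Profit at T = |F_mkt − F*| = |627.15 − 640.2533| = C$13.10 per share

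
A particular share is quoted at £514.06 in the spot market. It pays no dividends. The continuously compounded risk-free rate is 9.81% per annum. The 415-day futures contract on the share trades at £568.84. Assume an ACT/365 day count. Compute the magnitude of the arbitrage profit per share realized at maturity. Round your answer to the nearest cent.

Fair futures: F* = S·e^(carry·T), with carry = r = 0.0981
F* = 514.06 · e^(0.0981 × 415/365) = 514.06 · e^0.111538 = 514.06 × 1.117996 = £574.7170
Market £568.84 < fair £574.7170: forward underpriced → reverse cash-and-carry (short spot, go long the forward).
At maturity, profit = |F_mkt − F*| = |568.84 − 574.7170| = £5.88 per share

£5.88 per share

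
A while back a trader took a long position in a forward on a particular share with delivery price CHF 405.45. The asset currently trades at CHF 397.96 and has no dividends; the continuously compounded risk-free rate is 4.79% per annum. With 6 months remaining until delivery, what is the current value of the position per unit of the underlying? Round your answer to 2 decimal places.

Current fair forward for the remaining 6 months: F = S·e^(r·T), r = 0.0479
F = 397.96 · e^(0.0479 × 6/12) = 397.96 × 1.024239 = 407.6062
Value of long forward = (F − K)·e^(−rT) = (407.6062 − 405.45) · e^(−0.0479·6/12)
= 2.1562 × 0.976335 = 2.11

CHF 2.11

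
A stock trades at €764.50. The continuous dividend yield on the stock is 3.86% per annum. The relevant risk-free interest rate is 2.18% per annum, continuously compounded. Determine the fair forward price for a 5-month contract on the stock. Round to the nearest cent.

€759.17

F = S·e^((r − q)T) = 764.50 · e^((0.0218 − 0.0386) × 5/12)
= 764.50 · e^-0.007000 = 764.50 × 0.993024
F = €759.17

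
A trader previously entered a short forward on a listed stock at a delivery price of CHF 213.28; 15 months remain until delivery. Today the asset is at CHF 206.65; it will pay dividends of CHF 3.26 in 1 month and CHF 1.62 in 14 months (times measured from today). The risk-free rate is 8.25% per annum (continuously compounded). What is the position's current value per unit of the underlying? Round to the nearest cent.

-CHF 9.56

PV(remaining dividends) I = 3.26·e^(−0.0825·1/12) + 1.62·e^(−0.0825·14/12) = 4.7090
Current forward F = (S − I)·e^(rT) = (206.65 − 4.7090)·e^(0.0825·15/12) = 201.9410 × 1.108630 = 223.8779
Value (long) = (F − K)·e^(−rT) = (223.8779 − 213.28) × 0.902014 = 9.5595
Short position value = −(long value) = -CHF 9.56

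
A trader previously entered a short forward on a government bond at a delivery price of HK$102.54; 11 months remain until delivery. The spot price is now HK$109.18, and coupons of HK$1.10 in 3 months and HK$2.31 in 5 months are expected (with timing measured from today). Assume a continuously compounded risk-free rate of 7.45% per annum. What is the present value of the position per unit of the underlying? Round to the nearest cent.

-HK$10.09

PV(remaining coupons) I = 1.10·e^(−0.0745·3/12) + 2.31·e^(−0.0745·5/12) = 3.3191
Current forward F = (S − I)·e^(rT) = (109.18 − 3.3191)·e^(0.0745·11/12) = 105.8609 × 1.070678 = 113.3429
Value (long) = (F − K)·e^(−rT) = (113.3429 − 102.54) × 0.933988 = 10.0898
Short position value = −(long value) = -HK$10.09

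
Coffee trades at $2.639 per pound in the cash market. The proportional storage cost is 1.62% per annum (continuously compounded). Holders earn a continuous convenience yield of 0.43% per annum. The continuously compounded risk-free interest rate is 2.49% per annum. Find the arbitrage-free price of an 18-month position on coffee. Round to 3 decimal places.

Net carry = r + u − y = 0.0249 + 0.0162 − 0.0043 = 0.0368
F = S·e^((r+u−y)T) = 2.639 · e^(0.0368 × 18/12) = 2.639 · e^0.055200
= 2.639 × 1.056752 = $2.789 per pound

$2.789 per pound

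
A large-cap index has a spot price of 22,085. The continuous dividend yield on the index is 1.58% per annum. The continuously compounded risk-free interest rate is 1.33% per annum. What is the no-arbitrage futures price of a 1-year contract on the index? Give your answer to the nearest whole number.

22,030

F = S·e^((r − q)T) = 22085 · e^((0.0133 − 0.0158) × 1)
= 22085 · e^-0.002500 = 22085 × 0.997503
F = 22,030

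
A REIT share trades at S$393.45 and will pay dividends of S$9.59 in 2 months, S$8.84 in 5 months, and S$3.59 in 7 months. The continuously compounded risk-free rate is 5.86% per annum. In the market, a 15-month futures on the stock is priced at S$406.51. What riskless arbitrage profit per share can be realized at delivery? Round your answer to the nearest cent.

S$6.39 per share

PV(dividends) I = 9.59·e^(−0.0586·2/12) + 8.84·e^(−0.0586·5/12) + 3.59·e^(−0.0586·7/12) = 21.5929
Fair futures F* = (S − I)·e^(rT) = (393.45 − 21.5929)·e^0.073250 = 371.8571 × 1.076000 = 400.1182
Market S$406.51 > fair 400.1182: forward overpriced → cash-and-carry (borrow at r, buy the stock and collect the dividends, short the forward).
Profit at T = |F_mkt − F*| = |406.51 − 400.1182| = S$6.39 per share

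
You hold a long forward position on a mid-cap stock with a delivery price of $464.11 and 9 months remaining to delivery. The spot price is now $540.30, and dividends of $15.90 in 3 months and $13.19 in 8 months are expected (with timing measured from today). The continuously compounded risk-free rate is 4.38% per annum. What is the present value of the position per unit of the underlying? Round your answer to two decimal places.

PV(remaining dividends) I = 15.90·e^(−0.0438·3/12) + 13.19·e^(−0.0438·8/12) = 28.5373
Current forward F = (S − I)·e^(rT) = (540.30 − 28.5373)·e^(0.0438·9/12) = 511.7627 × 1.033396 = 528.8535
Value (long) = (F − K)·e^(−rT) = (528.8535 − 464.11) × 0.967684 = 62.6512
Value = $62.65

$62.65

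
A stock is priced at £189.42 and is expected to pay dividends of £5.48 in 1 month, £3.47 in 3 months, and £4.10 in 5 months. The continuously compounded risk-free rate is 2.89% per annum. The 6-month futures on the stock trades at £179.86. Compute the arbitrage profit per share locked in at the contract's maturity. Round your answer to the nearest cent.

£0.83 per share

PV(dividends) I = 5.48·e^(−0.0289·1/12) + 3.47·e^(−0.0289·3/12) + 4.10·e^(−0.0289·5/12) = 12.9628
Fair futures F* = (S − I)·e^(rT) = (189.42 − 12.9628)·e^0.014450 = 176.4572 × 1.014555 = 179.0255
Market £179.86 > fair 179.0255: forward overpriced → cash-and-carry (borrow at r, buy the stock and collect the dividends, short the forward).
Profit at T = |F_mkt − F*| = |179.86 − 179.0255| = £0.83 per share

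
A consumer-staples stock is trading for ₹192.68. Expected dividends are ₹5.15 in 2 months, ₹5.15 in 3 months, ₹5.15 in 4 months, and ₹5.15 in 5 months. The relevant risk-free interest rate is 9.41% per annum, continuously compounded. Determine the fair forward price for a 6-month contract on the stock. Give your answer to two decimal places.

PV(dividends) I = 5.15·e^(−0.0941·2/12) + 5.15·e^(−0.0941·3/12) + 5.15·e^(−0.0941·4/12) + 5.15·e^(−0.0941·5/12)
I = 5.0699 + 5.0303 + 4.9910 + 4.9520 = 20.0432
F = (S − I)·e^(rT) = (192.68 − 20.0432) · e^(0.0941·6/12)
= 172.6368 · e^0.047050 = 172.6368 × 1.048174 = ₹180.95

₹180.95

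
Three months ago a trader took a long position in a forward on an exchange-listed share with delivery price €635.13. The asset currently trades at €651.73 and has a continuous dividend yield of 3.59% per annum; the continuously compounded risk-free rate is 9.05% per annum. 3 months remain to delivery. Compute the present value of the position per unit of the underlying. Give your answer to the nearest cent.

€24.99

Current fair forward for the remaining 3 months: F = S·e^((r − q)·T), (r − q) = 0.0905 − 0.0359 = 0.0546
F = 651.73 · e^(0.0546 × 3/12) = 651.73 × 1.013744 = 660.6874
Value of long forward = (F − K)·e^(−rT) = (660.6874 − 635.13) · e^(−0.0905·3/12)
= 25.5574 × 0.977629 = 24.99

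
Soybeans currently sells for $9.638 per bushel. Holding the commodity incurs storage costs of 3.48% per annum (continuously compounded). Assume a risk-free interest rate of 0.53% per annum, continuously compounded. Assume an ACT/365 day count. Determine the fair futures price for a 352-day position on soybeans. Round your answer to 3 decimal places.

$10.018 per bushel

Net carry = r + u − y = 0.0053 + 0.0348 − 0.0000 = 0.0401
F = S·e^((r+u−y)T) = 9.638 · e^(0.0401 × 352/365) = 9.638 · e^0.038672
= 9.638 × 1.039429 = $10.018 per bushel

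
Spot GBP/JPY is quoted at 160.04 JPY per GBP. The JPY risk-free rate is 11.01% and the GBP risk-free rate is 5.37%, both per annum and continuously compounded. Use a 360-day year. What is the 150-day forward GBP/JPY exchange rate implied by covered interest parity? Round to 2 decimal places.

F = S·e^((r_JPY − r_GBP)T) = 160.04 · e^((0.1101 − 0.0537) × 150/360)
= 160.04 · e^0.023500 = 160.04 × 1.023778
F = 163.85 JPY per GBP

163.85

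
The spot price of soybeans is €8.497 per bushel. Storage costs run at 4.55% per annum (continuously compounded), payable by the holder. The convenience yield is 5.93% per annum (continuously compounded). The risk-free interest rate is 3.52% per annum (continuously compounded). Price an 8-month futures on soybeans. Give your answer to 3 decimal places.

Net carry = r + u − y = 0.0352 + 0.0455 − 0.0593 = 0.0214
F = S·e^((r+u−y)T) = 8.497 · e^(0.0214 × 8/12) = 8.497 · e^0.014267
= 8.497 × 1.014369 = €8.619 per bushel

€8.619 per bushel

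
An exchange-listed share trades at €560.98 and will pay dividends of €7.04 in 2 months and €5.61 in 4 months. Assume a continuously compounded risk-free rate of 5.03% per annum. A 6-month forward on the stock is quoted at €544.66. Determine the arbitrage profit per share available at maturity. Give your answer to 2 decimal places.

PV(dividends) I = 7.04·e^(−0.0503·2/12) + 5.61·e^(−0.0503·4/12) = 12.4980
Fair forward F* = (S − I)·e^(rT) = (560.98 − 12.4980)·e^0.025150 = 548.4820 × 1.025469 = 562.4513
Market €544.66 < fair 562.4513: forward underpriced → reverse cash-and-carry (short the stock, invest proceeds at r, pay the dividends, go long the forward).
Profit at T = |F_mkt − F*| = |544.66 − 562.4513| = €17.79 per share

€17.79 per share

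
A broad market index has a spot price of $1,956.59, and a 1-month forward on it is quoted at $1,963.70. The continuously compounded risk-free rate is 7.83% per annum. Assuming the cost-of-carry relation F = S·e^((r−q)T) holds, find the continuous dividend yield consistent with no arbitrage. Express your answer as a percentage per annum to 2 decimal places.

3.48%

From F = S·e^((r−q)T): (r − q) = ln(F/S)/T
ln(1963.70/1956.59) = ln(1.003634) = 0.003627
(r − q) = 0.003627 / (1/12) = 0.043524
q = r − ln(F/S)/T = 0.0783 − 0.043524 = 0.034776
q = 3.48%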